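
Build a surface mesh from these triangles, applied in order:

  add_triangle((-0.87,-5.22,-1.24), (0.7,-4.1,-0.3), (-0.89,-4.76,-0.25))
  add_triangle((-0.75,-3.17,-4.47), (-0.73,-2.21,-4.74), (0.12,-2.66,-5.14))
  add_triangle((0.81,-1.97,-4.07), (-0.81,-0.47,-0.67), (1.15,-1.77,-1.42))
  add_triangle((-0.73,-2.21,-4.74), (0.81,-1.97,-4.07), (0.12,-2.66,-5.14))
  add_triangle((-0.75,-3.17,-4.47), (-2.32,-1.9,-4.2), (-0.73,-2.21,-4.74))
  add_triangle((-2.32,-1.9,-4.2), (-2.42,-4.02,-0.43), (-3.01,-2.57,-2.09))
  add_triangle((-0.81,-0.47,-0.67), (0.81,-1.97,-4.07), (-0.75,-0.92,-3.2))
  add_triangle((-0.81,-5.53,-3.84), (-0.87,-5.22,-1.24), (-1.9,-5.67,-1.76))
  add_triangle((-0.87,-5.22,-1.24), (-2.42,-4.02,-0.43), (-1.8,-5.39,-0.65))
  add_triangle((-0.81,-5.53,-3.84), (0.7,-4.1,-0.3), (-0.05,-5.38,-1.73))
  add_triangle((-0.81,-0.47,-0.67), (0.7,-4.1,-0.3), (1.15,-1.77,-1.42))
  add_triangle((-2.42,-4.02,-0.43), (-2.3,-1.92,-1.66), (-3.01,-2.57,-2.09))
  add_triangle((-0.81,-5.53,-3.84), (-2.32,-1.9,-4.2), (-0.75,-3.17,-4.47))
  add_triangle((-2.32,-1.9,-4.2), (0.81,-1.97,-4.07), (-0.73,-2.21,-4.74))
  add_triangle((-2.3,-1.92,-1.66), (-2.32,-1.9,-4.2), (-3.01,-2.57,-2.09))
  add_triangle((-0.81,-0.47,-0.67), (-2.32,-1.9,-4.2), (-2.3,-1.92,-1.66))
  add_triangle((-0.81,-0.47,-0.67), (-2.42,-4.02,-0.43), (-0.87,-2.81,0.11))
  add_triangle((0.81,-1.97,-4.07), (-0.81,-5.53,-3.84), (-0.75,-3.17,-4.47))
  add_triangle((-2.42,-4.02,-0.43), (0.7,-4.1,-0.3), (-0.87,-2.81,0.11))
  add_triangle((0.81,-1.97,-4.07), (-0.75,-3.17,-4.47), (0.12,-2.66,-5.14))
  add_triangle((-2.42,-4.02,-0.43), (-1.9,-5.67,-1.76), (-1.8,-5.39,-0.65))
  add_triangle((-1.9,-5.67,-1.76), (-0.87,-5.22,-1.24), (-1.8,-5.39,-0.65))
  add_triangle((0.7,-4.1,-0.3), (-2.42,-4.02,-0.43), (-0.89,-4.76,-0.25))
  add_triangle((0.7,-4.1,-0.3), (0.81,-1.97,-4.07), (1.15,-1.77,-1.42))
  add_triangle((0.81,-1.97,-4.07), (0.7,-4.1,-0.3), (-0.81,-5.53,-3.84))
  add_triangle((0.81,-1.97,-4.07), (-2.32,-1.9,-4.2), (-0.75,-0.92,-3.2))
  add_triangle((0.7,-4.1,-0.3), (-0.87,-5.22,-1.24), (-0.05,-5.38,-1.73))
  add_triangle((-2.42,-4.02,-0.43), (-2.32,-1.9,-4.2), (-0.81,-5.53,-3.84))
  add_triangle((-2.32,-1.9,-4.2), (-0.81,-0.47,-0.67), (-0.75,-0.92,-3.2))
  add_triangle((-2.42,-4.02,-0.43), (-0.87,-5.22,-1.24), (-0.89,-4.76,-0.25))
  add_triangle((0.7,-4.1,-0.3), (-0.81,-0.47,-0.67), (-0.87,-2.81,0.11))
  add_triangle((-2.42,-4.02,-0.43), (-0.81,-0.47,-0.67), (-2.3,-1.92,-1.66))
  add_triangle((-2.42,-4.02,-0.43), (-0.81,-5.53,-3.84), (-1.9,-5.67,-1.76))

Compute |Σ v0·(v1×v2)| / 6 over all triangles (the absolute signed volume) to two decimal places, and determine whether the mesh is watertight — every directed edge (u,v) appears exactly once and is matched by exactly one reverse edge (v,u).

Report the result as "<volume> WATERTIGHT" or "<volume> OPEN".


36.32 OPEN

Per-triangle v0·(v1×v2)/6:
  t1: +1.1166
  t2: +0.7948
  t3: -0.7785
  t4: +0.2470
  t5: +1.4382
  t6: +2.4869
  t7: -0.5395
  t8: +2.1392
  t9: -0.5480
  t10: +0.6718
  t11: -1.1533
  t12: -0.0343
  t13: +3.5108
  t14: -0.0296
  t15: +0.0543
  t16: +0.1984
  t17: -0.1962
  t18: +3.0086
  t19: +0.7952
  t20: +0.4250
  t21: +1.0421
  t22: +0.8478
  t23: -0.3667
  t24: +1.8567
  t25: +5.8177
  t26: +1.2212
  t27: +1.0404
  t28: +9.3055
  t29: +0.0436
  t30: +1.2968
  t31: -0.7782
  t32: +0.0386
  t33: +1.3468
Σ = +36.3198 → |volume| = 36.32

Directed edges: 99 total; 3 unmatched, e.g. (-0.81,-5.53,-3.84)→(-0.87,-5.22,-1.24) → open.


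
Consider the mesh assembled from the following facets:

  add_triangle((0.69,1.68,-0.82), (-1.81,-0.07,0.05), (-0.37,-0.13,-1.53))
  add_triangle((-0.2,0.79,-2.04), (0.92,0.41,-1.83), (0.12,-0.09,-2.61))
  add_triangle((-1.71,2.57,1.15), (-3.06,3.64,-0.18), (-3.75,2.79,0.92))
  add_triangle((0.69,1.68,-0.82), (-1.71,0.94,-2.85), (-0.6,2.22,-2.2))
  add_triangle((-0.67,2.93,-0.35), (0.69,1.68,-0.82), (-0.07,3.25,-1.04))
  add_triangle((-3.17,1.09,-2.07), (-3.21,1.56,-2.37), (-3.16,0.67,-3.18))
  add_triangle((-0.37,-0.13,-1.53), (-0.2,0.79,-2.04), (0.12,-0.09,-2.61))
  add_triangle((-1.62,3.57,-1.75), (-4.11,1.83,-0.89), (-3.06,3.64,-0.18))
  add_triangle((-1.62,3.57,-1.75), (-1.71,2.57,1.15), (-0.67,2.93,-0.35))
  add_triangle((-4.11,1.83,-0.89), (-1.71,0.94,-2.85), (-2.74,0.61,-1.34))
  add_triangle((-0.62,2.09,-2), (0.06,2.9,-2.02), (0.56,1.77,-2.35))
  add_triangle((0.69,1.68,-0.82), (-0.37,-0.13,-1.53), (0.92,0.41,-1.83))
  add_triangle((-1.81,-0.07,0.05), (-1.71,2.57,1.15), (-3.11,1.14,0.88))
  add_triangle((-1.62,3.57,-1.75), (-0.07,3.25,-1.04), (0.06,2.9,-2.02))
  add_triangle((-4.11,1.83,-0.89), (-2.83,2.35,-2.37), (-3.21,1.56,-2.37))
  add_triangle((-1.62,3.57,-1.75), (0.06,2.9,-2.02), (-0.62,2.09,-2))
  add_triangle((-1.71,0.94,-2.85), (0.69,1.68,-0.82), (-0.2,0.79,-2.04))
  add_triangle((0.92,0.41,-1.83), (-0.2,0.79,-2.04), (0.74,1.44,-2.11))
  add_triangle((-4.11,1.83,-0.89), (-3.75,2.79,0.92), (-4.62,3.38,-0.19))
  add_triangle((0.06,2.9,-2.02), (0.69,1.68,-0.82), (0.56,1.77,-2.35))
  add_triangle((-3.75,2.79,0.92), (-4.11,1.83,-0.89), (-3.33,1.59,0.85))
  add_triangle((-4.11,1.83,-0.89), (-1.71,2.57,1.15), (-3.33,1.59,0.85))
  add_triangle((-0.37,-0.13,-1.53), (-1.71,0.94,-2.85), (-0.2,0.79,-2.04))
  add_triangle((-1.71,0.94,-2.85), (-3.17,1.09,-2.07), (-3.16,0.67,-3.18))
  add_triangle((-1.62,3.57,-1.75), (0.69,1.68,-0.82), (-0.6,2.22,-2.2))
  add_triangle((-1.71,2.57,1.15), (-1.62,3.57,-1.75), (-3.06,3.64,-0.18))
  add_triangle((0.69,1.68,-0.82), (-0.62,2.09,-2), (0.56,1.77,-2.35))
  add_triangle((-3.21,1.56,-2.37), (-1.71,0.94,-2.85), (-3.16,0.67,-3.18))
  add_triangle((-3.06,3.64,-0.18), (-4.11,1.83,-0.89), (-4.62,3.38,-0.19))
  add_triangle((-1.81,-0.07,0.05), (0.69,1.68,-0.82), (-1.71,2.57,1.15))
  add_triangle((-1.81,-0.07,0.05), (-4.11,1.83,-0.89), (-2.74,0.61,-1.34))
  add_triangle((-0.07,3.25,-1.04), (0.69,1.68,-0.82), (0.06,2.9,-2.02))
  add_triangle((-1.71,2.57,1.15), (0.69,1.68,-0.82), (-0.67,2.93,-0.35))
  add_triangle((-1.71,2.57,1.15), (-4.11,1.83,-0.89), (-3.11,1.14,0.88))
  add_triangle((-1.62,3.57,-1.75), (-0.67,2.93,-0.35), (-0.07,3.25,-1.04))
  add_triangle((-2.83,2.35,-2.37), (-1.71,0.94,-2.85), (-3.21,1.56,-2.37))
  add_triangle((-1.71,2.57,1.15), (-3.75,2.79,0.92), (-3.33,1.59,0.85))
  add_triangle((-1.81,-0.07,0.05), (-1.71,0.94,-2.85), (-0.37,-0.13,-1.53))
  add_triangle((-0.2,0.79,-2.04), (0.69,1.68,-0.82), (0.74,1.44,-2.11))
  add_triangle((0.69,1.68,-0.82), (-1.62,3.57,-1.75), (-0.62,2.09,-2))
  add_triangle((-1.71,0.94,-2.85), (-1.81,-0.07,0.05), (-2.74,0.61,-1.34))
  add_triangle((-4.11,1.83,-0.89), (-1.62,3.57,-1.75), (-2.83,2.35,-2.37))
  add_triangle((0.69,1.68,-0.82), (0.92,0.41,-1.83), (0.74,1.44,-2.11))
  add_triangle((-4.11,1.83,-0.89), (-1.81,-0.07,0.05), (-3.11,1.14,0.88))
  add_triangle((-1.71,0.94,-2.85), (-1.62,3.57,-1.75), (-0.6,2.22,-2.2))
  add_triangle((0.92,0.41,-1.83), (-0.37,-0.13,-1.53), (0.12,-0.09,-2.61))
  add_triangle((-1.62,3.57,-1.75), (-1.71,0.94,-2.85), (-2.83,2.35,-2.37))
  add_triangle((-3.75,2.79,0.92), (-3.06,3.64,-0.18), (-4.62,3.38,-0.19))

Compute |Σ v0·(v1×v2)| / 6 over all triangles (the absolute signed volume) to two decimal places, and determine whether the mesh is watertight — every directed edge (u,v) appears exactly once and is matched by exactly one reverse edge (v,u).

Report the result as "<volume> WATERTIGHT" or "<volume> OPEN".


Per-triangle v0·(v1×v2)/6:
  t1: -0.7961
  t2: +0.3733
  t3: +1.3773
  t4: +0.3570
  t5: +0.1383
  t6: +0.3294
  t7: +0.1747
  t8: +3.1247
  t9: +1.2972
  t10: +1.1275
  t11: +0.4958
  t12: -0.4798
  t13: -0.2122
  t14: +0.9531
  t15: +1.0931
  t16: +0.6817
  t17: +0.6198
  t18: +0.3290
  t19: +0.9476
  t20: +0.4424
  t21: +1.0784
  t22: -1.8347
  t23: +0.3392
  t24: -0.5891
  t25: +0.9616
  t26: +1.5001
  t27: -0.5693
  t28: +0.7846
  t29: +0.8270
  t30: -1.1869
  t31: +0.6327
  t32: +0.4108
  t33: +0.4248
  t34: +2.1795
  t35: +0.6909
  t36: +0.8114
  t37: +0.4320
  t38: +0.5686
  t39: +0.2755
  t40: -0.8437
  t41: +0.1961
  t42: +2.3842
  t43: +0.2283
  t44: +0.8580
  t45: +1.4281
  t46: -0.0625
  t47: +1.5770
  t48: +1.1610
Σ = +27.0370 → |volume| = 27.04

Directed edges: 144 total; 4 unmatched, e.g. (-3.17,1.09,-2.07)→(-3.21,1.56,-2.37) → open.

27.04 OPEN


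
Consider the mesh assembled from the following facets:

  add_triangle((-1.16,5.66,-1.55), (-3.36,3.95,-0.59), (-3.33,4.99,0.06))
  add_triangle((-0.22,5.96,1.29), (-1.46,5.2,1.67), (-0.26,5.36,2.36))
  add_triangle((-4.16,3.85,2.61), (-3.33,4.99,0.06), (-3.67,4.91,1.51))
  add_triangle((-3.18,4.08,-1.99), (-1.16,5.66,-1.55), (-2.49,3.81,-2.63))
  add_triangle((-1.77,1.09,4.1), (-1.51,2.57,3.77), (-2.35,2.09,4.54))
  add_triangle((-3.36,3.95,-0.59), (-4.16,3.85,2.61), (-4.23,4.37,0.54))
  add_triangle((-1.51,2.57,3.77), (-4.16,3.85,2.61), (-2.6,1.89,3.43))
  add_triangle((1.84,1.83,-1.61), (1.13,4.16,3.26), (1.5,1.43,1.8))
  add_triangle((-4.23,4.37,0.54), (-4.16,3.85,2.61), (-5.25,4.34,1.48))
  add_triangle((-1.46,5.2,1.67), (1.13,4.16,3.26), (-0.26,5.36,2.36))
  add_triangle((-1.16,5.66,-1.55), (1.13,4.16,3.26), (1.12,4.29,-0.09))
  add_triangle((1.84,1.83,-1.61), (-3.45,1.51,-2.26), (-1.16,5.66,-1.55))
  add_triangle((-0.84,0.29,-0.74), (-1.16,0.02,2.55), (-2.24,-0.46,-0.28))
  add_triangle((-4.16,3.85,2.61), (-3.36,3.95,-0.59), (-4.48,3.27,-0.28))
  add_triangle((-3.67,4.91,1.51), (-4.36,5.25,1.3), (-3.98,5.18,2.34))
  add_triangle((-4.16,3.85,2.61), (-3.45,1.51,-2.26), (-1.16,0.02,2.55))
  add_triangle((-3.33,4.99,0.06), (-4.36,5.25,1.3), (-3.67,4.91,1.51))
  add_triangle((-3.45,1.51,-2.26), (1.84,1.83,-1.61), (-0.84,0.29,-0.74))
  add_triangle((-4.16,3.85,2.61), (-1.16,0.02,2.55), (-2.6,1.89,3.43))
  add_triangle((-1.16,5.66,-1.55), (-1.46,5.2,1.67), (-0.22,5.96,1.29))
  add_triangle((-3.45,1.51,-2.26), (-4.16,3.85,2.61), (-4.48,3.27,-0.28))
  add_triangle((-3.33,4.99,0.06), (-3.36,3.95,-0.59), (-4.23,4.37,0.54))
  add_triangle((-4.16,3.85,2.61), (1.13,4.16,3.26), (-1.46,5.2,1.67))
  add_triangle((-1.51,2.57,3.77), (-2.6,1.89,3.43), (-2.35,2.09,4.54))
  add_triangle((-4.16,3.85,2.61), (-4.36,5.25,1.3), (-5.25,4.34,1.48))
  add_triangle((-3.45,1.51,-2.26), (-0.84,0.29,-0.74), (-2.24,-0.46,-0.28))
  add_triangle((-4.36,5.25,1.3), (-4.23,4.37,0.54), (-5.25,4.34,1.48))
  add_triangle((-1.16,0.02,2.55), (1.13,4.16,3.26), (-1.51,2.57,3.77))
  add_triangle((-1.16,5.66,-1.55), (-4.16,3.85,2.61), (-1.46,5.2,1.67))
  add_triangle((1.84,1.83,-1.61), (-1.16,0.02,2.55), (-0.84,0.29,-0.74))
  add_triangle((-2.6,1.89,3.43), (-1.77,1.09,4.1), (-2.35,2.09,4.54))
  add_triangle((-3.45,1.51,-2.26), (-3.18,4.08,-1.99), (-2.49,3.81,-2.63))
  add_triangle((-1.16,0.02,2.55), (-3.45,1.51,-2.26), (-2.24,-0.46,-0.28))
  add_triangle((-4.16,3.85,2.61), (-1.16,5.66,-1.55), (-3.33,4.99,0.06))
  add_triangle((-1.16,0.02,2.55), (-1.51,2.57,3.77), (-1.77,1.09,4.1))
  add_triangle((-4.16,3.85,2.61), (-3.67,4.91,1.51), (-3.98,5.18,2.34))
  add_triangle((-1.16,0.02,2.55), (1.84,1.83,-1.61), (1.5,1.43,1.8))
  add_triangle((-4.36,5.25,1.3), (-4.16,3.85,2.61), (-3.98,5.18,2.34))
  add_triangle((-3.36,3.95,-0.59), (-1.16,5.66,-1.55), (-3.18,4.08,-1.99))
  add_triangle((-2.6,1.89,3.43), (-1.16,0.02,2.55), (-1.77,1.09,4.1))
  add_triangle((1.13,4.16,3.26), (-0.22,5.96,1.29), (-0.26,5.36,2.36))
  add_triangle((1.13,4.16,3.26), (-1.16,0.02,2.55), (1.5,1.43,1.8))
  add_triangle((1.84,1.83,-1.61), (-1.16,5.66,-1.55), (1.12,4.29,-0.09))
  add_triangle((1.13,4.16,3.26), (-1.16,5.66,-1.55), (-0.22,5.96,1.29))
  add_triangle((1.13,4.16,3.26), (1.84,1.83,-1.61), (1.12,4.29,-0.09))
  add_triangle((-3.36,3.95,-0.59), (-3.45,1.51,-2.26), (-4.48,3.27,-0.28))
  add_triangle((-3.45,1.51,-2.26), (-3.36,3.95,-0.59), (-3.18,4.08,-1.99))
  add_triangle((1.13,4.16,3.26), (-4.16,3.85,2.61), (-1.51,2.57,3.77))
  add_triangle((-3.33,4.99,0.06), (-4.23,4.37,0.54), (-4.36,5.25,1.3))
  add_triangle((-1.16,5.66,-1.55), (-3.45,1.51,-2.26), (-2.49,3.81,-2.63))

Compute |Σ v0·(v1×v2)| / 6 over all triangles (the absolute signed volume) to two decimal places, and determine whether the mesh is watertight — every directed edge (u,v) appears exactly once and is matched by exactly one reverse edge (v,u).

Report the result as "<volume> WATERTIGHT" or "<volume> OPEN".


Per-triangle v0·(v1×v2)/6:
  t1: +2.3619
  t2: +1.4777
  t3: -1.0808
  t4: +2.1010
  t5: +0.4888
  t6: -0.3802
  t7: +2.4726
  t8: +2.9786
  t9: -1.3328
  t10: +0.8040
  t11: +6.2678
  t12: +7.1433
  t13: -0.5266
  t14: +3.4399
  t15: +0.2943
  t16: +5.3582
  t17: +0.6289
  t18: +0.4132
  t19: +0.6617
  t20: +4.0099
  t21: +0.9186
  t22: +0.9900
  t23: +7.8698
  t24: +0.6245
  t25: +2.0442
  t26: +0.2102
  t27: +0.9937
  t28: +2.4610
  t29: +8.4759
  t30: -1.0607
  t31: +0.4146
  t32: +1.6896
  t33: +2.4084
  t34: +3.4394
  t35: -0.0105
  t36: -0.6576
  t37: -1.1494
  t38: +1.3572
  t39: +3.1868
  t40: +0.5427
  t41: +1.6755
  t42: +2.5021
  t43: +4.3580
  t44: +1.3090
  t45: +3.3096
  t46: +2.5719
  t47: +2.3574
  t48: +6.9613
  t49: +1.0042
  t50: -1.7234
Σ = +96.6555 → |volume| = 96.66

Directed edges: 150 total, each appears once with its reverse present → watertight.

96.66 WATERTIGHT


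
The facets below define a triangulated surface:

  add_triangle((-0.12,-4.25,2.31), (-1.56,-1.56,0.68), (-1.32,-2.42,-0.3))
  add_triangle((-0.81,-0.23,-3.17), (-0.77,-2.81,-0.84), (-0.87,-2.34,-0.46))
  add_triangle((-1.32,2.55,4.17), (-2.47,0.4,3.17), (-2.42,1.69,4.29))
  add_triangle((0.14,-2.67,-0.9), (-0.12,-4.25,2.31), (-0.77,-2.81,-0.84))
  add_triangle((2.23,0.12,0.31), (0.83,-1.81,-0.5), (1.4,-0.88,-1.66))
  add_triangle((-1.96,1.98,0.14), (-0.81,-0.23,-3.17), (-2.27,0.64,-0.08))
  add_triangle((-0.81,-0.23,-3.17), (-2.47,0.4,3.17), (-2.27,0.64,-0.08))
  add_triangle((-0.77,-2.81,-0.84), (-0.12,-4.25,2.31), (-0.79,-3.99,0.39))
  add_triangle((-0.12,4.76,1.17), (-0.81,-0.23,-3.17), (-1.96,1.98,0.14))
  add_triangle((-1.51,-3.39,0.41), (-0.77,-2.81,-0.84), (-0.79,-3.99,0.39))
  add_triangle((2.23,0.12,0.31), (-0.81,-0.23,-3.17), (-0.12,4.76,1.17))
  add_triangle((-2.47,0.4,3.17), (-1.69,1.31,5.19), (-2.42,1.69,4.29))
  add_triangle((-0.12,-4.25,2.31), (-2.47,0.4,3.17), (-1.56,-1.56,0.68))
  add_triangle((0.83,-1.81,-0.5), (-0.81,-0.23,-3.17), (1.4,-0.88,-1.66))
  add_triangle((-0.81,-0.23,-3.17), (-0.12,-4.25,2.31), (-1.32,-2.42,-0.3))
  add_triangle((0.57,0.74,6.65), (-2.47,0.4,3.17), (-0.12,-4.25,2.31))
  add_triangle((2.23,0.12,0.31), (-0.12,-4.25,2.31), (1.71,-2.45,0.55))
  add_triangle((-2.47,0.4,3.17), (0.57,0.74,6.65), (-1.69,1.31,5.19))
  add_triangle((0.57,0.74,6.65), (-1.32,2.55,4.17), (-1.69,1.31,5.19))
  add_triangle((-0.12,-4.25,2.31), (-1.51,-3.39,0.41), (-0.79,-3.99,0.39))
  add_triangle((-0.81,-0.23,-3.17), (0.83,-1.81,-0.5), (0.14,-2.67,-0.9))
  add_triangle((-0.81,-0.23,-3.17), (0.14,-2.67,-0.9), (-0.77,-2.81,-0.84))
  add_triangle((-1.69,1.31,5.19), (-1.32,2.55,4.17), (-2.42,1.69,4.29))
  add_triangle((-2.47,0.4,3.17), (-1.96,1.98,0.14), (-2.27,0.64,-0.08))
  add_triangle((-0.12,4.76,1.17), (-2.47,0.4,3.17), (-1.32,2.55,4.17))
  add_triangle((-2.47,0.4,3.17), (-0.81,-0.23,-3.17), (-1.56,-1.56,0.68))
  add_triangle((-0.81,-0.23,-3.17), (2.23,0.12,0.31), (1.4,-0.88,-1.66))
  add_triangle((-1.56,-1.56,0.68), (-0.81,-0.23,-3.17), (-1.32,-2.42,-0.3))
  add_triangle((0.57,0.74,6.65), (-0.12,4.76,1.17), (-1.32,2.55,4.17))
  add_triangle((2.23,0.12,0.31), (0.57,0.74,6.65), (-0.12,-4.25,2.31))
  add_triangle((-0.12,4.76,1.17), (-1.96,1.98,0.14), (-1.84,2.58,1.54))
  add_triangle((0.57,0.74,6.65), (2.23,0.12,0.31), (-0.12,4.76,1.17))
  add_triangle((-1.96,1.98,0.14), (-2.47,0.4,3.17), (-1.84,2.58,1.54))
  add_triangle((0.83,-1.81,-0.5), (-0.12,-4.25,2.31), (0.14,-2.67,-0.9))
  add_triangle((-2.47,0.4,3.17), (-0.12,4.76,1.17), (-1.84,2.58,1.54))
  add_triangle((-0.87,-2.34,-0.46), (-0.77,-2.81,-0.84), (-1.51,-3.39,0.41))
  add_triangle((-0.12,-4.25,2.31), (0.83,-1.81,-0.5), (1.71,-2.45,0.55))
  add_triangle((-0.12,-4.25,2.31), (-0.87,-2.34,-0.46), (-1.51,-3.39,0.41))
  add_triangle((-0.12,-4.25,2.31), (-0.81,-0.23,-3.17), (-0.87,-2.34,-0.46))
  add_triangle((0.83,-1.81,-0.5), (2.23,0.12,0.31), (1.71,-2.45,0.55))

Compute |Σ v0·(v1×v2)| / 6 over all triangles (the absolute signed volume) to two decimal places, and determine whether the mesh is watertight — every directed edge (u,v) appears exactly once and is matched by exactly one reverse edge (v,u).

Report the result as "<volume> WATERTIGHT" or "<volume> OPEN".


100.75 WATERTIGHT

Per-triangle v0·(v1×v2)/6:
  t1: +1.5857
  t2: +0.4161
  t3: -0.1842
  t4: +1.5114
  t5: +1.0599
  t6: +1.6602
  t7: +0.9171
  t8: +0.2656
  t9: +4.4936
  t10: +0.6329
  t11: +5.3341
  t12: +1.1092
  t13: +3.9325
  t14: +1.3251
  t15: +2.0020
  t16: +13.7124
  t17: +1.7057
  t18: +2.1140
  t19: +3.5739
  t20: +1.0945
  t21: +0.9713
  t22: +1.3016
  t23: +1.3451
  t24: +1.7824
  t25: +3.8547
  t26: +2.9446
  t27: +0.9571
  t28: +1.1396
  t29: +8.0982
  t30: +10.9767
  t31: +1.8608
  t32: +11.3275
  t33: +1.6694
  t34: +1.2411
  t35: +2.5576
  t36: +0.0873
  t37: +1.3821
  t38: -0.9192
  t39: -0.8907
  t40: +0.7967
Σ = +100.7455 → |volume| = 100.75

Directed edges: 120 total, each appears once with its reverse present → watertight.


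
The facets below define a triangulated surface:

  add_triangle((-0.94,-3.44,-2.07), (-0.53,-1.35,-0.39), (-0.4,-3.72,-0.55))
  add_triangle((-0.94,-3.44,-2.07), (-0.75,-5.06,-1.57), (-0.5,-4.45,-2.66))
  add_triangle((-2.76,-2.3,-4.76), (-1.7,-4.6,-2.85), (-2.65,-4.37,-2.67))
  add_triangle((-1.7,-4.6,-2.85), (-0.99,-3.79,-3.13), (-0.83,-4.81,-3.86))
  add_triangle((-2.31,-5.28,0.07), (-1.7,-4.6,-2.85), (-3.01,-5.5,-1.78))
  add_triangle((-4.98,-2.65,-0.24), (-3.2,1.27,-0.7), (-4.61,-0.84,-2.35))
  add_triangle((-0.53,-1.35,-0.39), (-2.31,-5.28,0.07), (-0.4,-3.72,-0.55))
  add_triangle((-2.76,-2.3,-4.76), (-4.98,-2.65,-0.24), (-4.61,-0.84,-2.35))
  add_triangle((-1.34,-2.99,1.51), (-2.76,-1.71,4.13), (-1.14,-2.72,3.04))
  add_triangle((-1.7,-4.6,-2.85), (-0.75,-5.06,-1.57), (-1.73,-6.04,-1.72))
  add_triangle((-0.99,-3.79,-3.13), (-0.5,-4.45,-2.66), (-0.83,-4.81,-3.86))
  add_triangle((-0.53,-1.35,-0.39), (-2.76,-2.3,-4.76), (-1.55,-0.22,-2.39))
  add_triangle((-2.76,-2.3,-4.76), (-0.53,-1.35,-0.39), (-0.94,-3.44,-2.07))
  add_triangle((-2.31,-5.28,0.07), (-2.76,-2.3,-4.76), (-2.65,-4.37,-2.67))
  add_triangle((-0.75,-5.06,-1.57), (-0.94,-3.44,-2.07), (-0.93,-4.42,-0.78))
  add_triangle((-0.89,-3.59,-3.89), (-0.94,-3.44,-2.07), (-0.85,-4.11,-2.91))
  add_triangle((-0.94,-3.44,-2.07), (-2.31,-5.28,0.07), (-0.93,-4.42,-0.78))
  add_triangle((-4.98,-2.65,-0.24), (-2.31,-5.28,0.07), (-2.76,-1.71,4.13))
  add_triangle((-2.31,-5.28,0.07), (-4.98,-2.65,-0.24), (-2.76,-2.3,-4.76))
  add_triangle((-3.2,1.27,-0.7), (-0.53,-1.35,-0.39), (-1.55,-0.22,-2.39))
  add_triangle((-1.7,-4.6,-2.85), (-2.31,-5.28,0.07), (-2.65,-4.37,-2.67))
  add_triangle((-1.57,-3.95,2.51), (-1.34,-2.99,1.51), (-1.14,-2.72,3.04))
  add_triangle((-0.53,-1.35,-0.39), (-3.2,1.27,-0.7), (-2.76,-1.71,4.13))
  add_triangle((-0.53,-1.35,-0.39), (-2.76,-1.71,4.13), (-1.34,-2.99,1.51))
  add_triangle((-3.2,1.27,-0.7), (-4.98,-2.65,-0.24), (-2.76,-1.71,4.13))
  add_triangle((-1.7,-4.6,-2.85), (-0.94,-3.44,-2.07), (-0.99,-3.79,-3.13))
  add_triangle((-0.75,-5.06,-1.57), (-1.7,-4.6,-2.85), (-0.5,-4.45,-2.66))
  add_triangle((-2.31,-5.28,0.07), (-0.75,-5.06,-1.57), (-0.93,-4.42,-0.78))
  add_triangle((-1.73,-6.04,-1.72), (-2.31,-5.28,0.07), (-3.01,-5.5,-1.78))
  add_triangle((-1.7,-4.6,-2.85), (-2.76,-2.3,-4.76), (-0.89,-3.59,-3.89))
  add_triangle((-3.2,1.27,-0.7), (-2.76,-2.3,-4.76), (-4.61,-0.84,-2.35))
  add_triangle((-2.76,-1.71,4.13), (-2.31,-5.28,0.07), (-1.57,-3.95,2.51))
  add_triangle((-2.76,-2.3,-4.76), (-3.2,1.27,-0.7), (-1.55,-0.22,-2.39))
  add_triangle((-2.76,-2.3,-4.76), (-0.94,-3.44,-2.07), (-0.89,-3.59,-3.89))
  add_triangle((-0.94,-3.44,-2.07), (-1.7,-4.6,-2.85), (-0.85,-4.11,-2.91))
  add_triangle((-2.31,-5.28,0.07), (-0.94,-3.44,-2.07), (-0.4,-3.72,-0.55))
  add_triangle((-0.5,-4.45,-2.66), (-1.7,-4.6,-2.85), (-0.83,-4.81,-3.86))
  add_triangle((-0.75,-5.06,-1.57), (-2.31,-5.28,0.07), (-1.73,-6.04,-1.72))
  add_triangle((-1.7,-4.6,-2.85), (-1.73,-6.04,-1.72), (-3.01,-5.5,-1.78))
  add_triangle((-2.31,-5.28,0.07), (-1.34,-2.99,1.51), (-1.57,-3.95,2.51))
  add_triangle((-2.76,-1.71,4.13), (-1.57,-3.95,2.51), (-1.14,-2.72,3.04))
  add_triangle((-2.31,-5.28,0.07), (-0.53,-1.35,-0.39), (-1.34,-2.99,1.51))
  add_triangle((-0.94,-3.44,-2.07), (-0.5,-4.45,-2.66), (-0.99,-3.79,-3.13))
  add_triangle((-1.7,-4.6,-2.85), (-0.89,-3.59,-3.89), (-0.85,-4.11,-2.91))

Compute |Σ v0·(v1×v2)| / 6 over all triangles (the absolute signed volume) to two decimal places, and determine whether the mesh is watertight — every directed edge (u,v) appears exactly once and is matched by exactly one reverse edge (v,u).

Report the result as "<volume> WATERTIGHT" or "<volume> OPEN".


Per-triangle v0·(v1×v2)/6:
  t1: -0.3052
  t2: -0.5990
  t3: +2.7012
  t4: +0.2910
  t5: -2.0562
  t6: +4.5195
  t7: -0.4086
  t8: +7.6632
  t9: -1.7841
  t10: +1.1338
  t11: -0.2264
  t12: -0.3767
  t13: -0.8280
  t14: +1.0984
  t15: -0.4469
  t16: -0.2480
  t17: -1.4518
  t18: +14.2966
  t19: +15.6817
  t20: -1.5847
  t21: +2.6410
  t22: -0.1460
  t23: -4.3494
  t24: -0.9427
  t25: +10.4094
  t26: -0.2179
  t27: +1.2899
  t28: +0.3658
  t29: +2.4443
  t30: +3.5559
  t31: +3.4882
  t32: +4.9227
  t33: +1.8627
  t34: -2.2900
  t35: +0.1238
  t36: +1.9873
  t37: +0.8426
  t38: +1.0041
  t39: +2.1419
  t40: -0.2735
  t41: +1.6783
  t42: +0.0670
  t43: -0.3491
  t44: +0.7325
Σ = +68.0587 → |volume| = 68.06

Directed edges: 132 total, each appears once with its reverse present → watertight.

68.06 WATERTIGHT


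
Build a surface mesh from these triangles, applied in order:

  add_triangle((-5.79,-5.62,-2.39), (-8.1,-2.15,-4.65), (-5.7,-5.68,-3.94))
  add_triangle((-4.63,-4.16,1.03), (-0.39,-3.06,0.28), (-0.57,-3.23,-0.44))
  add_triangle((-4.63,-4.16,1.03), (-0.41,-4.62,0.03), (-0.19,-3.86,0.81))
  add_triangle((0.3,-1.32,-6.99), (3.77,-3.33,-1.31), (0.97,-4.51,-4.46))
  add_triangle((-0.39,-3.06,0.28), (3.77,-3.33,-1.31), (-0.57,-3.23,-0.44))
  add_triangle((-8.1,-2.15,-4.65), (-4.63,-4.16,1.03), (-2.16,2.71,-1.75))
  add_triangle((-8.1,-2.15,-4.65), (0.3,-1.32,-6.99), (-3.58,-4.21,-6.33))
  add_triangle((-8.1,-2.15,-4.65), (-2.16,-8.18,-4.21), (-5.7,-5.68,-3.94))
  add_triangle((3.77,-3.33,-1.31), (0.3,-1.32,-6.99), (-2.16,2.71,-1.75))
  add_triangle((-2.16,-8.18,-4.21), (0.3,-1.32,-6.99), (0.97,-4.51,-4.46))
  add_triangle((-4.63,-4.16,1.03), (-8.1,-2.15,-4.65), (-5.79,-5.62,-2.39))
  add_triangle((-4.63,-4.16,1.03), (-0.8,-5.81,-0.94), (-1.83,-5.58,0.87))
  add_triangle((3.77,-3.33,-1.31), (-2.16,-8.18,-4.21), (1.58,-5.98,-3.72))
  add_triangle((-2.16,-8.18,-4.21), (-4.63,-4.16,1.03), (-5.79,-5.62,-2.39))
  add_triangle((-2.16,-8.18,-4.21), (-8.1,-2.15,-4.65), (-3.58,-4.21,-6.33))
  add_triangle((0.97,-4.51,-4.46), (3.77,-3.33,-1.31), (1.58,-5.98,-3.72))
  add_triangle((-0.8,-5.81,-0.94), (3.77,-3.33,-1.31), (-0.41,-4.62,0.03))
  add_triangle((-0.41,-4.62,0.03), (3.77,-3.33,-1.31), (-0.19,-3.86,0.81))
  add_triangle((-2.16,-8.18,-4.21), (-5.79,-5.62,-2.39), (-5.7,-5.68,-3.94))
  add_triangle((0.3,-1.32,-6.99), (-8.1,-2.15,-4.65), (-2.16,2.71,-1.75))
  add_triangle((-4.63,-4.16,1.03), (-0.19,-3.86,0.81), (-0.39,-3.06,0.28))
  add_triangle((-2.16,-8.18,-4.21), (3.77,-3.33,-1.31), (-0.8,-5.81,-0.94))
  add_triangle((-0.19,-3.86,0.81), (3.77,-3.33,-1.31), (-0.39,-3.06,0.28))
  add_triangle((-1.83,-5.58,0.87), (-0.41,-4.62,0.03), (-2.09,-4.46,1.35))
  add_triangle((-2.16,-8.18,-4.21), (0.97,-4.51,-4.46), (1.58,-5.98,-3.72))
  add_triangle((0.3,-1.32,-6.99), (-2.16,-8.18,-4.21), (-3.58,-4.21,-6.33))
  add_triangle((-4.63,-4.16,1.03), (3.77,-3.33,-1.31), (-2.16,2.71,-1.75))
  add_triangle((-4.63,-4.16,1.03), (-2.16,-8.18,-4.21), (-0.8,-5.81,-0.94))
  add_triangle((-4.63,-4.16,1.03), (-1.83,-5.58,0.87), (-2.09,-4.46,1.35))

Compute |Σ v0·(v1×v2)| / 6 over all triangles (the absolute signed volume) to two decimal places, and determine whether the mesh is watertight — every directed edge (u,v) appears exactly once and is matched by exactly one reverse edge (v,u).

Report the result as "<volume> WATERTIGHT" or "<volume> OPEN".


Per-triangle v0·(v1×v2)/6:
  t1: +8.9345
  t2: -1.5904
  t3: +2.6931
  t4: +13.0727
  t5: -1.7039
  t6: +14.3289
  t7: +23.4413
  t8: +9.8503
  t9: +5.1279
  t10: +16.7002
  t11: +16.6337
  t12: +5.2140
  t13: +5.8104
  t14: +16.1964
  t15: +30.8281
  t16: +4.5975
  t17: +3.3523
  t18: +2.6136
  t19: +8.8455
  t20: +32.7102
  t21: -1.0551
  t22: +12.5913
  t23: -1.2258
  t24: +0.2701
  t25: +7.3195
  t26: +24.9173
  t27: -13.2534
  t28: +13.0451
  t29: +1.7657
Σ = +262.0309 → |volume| = 262.03

Directed edges: 87 total; 9 unmatched, e.g. (-0.57,-3.23,-0.44)→(-4.63,-4.16,1.03) → open.

262.03 OPEN


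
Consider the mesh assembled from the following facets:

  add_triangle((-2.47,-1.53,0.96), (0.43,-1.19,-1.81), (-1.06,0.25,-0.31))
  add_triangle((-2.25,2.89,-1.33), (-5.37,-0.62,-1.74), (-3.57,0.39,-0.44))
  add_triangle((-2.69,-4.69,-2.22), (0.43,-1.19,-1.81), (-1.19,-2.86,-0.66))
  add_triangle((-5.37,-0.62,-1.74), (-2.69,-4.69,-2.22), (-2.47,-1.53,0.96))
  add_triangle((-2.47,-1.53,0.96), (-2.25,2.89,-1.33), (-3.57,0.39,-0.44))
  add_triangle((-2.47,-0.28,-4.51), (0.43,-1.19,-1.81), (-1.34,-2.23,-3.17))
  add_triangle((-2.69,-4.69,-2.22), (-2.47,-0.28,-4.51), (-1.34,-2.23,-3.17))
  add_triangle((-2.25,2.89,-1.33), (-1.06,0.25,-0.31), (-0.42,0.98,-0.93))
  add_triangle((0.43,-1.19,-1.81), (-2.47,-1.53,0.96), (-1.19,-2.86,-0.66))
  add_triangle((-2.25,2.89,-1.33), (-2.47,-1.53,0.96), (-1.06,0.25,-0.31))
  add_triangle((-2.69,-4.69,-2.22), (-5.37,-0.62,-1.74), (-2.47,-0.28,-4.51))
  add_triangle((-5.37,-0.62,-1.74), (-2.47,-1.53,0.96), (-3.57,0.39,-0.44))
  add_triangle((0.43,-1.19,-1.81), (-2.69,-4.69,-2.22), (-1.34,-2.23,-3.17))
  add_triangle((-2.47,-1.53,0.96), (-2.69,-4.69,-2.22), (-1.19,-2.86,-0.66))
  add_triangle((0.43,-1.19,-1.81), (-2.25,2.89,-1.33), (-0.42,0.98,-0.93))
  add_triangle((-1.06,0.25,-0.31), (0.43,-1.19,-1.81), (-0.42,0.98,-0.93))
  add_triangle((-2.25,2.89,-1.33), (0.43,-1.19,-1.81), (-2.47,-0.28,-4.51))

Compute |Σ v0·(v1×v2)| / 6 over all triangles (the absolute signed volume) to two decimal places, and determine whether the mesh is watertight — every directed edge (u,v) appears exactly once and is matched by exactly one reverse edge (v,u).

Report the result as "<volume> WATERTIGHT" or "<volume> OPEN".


37.68 OPEN

Per-triangle v0·(v1×v2)/6:
  t1: -1.0460
  t2: +2.4520
  t3: +1.0422
  t4: +8.4020
  t5: +0.8620
  t6: +1.8513
  t7: +3.6084
  t8: -0.2319
  t9: -0.7628
  t10: -0.4504
  t11: +14.5466
  t12: +2.0624
  t13: +1.8982
  t14: +1.4565
  t15: +0.5040
  t16: -0.4565
  t17: +1.9432
Σ = +37.6813 → |volume| = 37.68

Directed edges: 51 total; 3 unmatched, e.g. (-2.25,2.89,-1.33)→(-5.37,-0.62,-1.74) → open.


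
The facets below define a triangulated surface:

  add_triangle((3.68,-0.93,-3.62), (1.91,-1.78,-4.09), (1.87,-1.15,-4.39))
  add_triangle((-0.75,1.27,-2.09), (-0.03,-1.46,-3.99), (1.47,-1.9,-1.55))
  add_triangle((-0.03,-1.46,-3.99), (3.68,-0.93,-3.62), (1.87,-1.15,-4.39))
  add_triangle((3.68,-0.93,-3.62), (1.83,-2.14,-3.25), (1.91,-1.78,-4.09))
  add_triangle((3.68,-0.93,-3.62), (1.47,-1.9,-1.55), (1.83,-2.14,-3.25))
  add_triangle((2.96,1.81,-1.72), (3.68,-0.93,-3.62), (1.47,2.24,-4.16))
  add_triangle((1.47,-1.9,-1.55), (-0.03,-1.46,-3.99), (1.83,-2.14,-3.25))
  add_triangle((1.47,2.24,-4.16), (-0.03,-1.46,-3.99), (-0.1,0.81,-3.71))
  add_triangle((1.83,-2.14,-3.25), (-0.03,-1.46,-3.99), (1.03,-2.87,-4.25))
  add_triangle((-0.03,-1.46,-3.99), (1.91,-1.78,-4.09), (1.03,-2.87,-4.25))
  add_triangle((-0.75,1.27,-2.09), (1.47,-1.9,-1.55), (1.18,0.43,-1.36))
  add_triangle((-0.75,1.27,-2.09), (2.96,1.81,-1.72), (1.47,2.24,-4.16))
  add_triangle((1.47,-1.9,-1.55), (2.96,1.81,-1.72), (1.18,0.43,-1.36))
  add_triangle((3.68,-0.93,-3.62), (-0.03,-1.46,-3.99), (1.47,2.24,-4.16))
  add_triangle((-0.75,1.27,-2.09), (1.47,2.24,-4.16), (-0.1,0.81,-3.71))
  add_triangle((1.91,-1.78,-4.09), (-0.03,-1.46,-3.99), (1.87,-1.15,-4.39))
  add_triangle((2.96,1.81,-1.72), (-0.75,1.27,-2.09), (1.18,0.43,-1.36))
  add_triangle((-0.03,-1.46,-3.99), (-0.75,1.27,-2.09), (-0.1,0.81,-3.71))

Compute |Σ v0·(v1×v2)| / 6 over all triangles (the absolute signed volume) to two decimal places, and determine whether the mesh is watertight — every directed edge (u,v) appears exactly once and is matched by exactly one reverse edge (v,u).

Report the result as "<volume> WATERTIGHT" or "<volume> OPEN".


21.43 OPEN

Per-triangle v0·(v1×v2)/6:
  t1: +1.1107
  t2: -1.3540
  t3: -0.6257
  t4: +1.1214
  t5: +1.2522
  t6: +6.1669
  t7: +0.7068
  t8: +2.3444
  t9: -0.9500
  t10: +1.4968
  t11: -1.3714
  t12: +1.1480
  t13: -0.8310
  t14: +8.8810
  t15: +1.3672
  t16: +0.9476
  t17: -0.9383
  t18: +0.9608
Σ = +21.4334 → |volume| = 21.43

Directed edges: 54 total; 6 unmatched, e.g. (1.83,-2.14,-3.25)→(1.91,-1.78,-4.09) → open.


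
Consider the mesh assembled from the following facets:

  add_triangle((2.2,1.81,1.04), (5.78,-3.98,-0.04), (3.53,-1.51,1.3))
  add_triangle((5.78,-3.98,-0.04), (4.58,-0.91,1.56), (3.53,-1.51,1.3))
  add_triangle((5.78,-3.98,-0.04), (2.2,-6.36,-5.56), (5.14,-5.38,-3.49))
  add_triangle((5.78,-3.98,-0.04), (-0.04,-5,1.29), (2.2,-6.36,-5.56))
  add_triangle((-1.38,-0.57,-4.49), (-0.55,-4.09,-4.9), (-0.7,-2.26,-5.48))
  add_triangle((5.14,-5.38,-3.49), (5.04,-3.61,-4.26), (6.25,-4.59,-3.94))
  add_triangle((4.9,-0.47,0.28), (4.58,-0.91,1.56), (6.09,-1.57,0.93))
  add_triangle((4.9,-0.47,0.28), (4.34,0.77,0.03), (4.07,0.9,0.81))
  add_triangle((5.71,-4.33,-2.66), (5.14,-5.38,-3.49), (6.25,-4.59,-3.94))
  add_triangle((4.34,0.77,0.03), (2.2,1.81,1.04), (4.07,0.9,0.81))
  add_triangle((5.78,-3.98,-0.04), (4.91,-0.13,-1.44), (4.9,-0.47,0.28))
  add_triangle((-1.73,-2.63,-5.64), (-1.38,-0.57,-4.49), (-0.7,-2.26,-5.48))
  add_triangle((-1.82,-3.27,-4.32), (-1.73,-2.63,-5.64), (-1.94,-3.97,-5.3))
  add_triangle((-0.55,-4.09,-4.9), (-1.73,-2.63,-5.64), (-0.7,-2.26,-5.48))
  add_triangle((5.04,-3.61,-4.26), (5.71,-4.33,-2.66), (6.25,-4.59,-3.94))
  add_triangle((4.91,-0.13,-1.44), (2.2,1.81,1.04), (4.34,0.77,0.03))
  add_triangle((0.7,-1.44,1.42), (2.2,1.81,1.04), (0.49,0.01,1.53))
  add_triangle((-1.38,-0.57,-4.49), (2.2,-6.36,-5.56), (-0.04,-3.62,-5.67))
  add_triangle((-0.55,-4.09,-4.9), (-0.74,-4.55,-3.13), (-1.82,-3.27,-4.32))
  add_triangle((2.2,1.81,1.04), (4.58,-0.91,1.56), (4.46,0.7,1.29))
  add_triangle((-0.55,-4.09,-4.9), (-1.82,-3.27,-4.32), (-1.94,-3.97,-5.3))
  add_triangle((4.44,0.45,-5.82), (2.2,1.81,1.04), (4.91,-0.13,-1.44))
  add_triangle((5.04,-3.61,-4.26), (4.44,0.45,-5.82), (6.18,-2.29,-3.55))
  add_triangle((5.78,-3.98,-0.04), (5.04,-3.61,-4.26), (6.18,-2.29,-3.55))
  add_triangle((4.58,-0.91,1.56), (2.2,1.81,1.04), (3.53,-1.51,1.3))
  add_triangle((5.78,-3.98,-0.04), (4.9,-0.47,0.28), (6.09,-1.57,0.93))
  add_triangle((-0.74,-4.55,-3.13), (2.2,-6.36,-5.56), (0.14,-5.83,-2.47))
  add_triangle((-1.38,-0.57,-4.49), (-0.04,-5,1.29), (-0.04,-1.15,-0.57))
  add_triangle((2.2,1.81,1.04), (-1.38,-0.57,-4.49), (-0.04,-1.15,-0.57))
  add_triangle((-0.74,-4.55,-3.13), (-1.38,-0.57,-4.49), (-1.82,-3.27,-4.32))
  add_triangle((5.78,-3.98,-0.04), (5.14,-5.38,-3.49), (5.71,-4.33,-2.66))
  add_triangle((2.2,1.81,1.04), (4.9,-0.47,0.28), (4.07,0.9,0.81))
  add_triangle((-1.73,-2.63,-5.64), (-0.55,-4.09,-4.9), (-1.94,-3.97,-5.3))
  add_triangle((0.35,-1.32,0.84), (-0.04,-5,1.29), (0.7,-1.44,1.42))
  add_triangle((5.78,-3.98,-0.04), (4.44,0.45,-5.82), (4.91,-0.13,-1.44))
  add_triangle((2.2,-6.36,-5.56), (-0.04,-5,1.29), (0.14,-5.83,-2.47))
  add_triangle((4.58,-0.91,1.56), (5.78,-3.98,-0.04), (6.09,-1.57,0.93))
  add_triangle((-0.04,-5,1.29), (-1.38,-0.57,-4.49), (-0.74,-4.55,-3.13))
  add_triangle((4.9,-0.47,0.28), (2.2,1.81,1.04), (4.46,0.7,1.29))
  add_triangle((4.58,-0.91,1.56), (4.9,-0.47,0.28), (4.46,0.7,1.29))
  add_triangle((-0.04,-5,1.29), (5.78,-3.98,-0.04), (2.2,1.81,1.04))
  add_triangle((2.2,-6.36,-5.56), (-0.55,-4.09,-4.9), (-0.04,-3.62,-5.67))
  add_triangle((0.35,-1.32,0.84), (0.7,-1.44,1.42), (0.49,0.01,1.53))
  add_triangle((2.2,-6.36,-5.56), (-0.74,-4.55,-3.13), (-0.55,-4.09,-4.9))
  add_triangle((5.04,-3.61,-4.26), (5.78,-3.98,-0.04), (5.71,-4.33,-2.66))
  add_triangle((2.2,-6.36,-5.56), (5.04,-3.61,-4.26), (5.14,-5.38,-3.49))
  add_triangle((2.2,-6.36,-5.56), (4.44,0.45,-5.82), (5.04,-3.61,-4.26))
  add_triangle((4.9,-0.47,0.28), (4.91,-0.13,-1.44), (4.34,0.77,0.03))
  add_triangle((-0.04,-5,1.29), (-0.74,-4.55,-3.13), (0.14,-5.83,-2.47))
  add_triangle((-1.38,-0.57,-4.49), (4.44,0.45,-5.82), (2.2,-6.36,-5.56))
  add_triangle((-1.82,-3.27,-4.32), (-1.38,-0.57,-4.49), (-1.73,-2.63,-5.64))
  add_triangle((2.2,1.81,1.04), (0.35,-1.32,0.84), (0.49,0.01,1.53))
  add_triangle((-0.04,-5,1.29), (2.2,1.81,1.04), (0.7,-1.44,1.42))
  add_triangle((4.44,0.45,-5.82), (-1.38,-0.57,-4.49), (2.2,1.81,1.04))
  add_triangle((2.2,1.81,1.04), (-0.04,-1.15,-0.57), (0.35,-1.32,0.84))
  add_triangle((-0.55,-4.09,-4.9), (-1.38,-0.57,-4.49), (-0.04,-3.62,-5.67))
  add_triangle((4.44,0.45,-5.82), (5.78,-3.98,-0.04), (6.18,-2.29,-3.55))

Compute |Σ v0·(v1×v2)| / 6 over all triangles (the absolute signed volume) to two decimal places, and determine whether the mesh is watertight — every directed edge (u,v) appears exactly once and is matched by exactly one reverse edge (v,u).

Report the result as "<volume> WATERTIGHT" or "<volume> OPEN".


Per-triangle v0·(v1×v2)/6:
  t1: -3.3062
  t2: +1.4509
  t3: +6.2914
  t4: +32.8742
  t5: -1.4352
  t6: +1.8343
  t7: +0.8216
  t8: +0.7891
  t9: +1.6066
  t10: +0.6710
  t11: +4.9165
  t12: +1.4058
  t13: +0.3262
  t14: +1.9290
  t15: -0.0646
  t16: +0.7715
  t17: +0.8027
  t18: +1.2791
  t19: +2.2190
  t20: +0.7449
  t21: +0.1259
  t22: +7.6898
  t23: +8.8133
  t24: +8.4712
  t25: +0.3469
  t26: +1.9263
  t27: +4.7563
  t28: -0.8744
  t29: -1.6861
  t30: -1.9818
  t31: +3.3215
  t32: +0.0104
  t33: +1.8757
  t34: -0.0189
  t35: +13.3799
  t36: +6.3345
  t37: +1.9214
  t38: +2.2143
  t39: +0.8664
  t40: +1.5937
  t41: +9.2416
  t42: +3.4036
  t43: +0.0530
  t44: +5.0140
  t45: +1.2685
  t46: +8.7133
  t47: +19.5915
  t48: +1.6062
  t49: +2.9996
  t50: +29.8327
  t51: +0.7121
  t52: -0.6683
  t53: +1.0160
  t54: +6.1485
  t55: -0.6012
  t56: +2.3439
  t57: +0.8887
Σ = +206.5778 → |volume| = 206.58

Directed edges: 171 total; 3 unmatched, e.g. (-0.04,-5,1.29)→(-0.04,-1.15,-0.57) → open.

206.58 OPEN


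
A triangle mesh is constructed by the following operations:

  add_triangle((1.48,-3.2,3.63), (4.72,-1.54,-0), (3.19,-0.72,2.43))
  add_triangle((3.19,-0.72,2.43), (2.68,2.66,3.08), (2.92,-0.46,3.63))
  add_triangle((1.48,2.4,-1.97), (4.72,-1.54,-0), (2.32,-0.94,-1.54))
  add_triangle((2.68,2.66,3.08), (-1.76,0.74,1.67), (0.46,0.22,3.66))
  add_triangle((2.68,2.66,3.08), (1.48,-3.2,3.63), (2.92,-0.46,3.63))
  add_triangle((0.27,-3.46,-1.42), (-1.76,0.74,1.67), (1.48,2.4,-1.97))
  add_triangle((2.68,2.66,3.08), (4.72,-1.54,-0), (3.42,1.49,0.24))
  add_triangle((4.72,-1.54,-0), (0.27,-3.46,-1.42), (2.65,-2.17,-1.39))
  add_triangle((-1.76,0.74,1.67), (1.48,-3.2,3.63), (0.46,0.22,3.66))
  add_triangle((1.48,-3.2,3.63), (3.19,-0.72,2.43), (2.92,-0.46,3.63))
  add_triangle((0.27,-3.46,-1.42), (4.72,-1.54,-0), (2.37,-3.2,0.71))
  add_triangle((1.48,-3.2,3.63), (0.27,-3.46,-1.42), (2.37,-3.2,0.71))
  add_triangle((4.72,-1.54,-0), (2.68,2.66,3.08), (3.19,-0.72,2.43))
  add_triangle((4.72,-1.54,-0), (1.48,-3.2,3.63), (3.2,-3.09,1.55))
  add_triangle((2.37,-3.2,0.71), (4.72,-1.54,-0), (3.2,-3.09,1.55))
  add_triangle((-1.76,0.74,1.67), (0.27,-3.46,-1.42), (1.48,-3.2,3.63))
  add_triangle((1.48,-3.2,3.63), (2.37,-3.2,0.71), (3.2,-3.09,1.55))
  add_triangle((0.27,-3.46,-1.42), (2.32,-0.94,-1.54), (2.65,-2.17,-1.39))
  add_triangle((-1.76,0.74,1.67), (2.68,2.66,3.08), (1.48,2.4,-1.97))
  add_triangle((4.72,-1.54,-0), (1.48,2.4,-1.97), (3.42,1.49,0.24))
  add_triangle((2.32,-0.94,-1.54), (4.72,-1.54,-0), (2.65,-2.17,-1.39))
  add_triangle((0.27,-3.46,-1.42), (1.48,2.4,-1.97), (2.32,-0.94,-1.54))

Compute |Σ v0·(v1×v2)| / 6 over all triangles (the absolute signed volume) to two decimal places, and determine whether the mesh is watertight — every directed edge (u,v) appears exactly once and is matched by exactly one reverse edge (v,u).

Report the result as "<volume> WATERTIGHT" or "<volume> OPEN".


Per-triangle v0·(v1×v2)/6:
  t1: +6.1101
  t2: +2.3301
  t3: +3.7762
  t4: +3.8685
  t5: +2.3219
  t6: +1.5870
  t7: +5.6465
  t8: +2.2289
  t9: +3.7080
  t10: +2.4067
  t11: +4.5941
  t12: +4.6087
  t13: +5.9791
  t14: +2.5293
  t15: +1.8163
  t16: +5.8218
  t17: +1.8298
  t18: +1.0041
  t19: +5.6133
  t20: +4.5827
  t21: +1.3813
  t22: +2.7186
Σ = +76.4630 → |volume| = 76.46

Directed edges: 66 total; 6 unmatched, e.g. (0.46,0.22,3.66)→(2.68,2.66,3.08) → open.

76.46 OPEN


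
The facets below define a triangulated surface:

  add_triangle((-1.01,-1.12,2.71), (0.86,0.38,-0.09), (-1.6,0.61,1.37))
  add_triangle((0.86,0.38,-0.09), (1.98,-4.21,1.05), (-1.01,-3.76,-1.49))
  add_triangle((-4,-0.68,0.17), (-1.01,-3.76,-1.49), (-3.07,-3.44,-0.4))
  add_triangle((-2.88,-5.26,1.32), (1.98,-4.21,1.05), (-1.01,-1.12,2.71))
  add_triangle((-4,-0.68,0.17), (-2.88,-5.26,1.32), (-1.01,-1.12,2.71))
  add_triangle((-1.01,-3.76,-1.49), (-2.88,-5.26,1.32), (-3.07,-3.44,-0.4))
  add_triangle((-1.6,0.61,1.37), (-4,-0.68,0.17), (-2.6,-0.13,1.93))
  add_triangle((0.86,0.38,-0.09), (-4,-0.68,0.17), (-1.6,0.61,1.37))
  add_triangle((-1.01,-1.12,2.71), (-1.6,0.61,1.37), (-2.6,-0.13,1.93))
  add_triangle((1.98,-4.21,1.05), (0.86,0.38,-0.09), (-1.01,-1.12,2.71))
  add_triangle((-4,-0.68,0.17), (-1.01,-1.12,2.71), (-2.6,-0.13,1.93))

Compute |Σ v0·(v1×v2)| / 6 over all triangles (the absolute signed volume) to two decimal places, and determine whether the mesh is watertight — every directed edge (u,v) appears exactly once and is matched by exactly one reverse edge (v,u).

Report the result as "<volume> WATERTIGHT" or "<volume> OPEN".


29.81 OPEN

Per-triangle v0·(v1×v2)/6:
  t1: +0.6077
  t2: +1.7601
  t3: +1.7131
  t4: +9.1223
  t5: +7.7249
  t6: +3.6927
  t7: +0.7990
  t8: +0.2344
  t9: +0.6706
  t10: +1.7767
  t11: +1.7050
Σ = +29.8067 → |volume| = 29.81

Directed edges: 33 total; 9 unmatched, e.g. (1.98,-4.21,1.05)→(-1.01,-3.76,-1.49) → open.


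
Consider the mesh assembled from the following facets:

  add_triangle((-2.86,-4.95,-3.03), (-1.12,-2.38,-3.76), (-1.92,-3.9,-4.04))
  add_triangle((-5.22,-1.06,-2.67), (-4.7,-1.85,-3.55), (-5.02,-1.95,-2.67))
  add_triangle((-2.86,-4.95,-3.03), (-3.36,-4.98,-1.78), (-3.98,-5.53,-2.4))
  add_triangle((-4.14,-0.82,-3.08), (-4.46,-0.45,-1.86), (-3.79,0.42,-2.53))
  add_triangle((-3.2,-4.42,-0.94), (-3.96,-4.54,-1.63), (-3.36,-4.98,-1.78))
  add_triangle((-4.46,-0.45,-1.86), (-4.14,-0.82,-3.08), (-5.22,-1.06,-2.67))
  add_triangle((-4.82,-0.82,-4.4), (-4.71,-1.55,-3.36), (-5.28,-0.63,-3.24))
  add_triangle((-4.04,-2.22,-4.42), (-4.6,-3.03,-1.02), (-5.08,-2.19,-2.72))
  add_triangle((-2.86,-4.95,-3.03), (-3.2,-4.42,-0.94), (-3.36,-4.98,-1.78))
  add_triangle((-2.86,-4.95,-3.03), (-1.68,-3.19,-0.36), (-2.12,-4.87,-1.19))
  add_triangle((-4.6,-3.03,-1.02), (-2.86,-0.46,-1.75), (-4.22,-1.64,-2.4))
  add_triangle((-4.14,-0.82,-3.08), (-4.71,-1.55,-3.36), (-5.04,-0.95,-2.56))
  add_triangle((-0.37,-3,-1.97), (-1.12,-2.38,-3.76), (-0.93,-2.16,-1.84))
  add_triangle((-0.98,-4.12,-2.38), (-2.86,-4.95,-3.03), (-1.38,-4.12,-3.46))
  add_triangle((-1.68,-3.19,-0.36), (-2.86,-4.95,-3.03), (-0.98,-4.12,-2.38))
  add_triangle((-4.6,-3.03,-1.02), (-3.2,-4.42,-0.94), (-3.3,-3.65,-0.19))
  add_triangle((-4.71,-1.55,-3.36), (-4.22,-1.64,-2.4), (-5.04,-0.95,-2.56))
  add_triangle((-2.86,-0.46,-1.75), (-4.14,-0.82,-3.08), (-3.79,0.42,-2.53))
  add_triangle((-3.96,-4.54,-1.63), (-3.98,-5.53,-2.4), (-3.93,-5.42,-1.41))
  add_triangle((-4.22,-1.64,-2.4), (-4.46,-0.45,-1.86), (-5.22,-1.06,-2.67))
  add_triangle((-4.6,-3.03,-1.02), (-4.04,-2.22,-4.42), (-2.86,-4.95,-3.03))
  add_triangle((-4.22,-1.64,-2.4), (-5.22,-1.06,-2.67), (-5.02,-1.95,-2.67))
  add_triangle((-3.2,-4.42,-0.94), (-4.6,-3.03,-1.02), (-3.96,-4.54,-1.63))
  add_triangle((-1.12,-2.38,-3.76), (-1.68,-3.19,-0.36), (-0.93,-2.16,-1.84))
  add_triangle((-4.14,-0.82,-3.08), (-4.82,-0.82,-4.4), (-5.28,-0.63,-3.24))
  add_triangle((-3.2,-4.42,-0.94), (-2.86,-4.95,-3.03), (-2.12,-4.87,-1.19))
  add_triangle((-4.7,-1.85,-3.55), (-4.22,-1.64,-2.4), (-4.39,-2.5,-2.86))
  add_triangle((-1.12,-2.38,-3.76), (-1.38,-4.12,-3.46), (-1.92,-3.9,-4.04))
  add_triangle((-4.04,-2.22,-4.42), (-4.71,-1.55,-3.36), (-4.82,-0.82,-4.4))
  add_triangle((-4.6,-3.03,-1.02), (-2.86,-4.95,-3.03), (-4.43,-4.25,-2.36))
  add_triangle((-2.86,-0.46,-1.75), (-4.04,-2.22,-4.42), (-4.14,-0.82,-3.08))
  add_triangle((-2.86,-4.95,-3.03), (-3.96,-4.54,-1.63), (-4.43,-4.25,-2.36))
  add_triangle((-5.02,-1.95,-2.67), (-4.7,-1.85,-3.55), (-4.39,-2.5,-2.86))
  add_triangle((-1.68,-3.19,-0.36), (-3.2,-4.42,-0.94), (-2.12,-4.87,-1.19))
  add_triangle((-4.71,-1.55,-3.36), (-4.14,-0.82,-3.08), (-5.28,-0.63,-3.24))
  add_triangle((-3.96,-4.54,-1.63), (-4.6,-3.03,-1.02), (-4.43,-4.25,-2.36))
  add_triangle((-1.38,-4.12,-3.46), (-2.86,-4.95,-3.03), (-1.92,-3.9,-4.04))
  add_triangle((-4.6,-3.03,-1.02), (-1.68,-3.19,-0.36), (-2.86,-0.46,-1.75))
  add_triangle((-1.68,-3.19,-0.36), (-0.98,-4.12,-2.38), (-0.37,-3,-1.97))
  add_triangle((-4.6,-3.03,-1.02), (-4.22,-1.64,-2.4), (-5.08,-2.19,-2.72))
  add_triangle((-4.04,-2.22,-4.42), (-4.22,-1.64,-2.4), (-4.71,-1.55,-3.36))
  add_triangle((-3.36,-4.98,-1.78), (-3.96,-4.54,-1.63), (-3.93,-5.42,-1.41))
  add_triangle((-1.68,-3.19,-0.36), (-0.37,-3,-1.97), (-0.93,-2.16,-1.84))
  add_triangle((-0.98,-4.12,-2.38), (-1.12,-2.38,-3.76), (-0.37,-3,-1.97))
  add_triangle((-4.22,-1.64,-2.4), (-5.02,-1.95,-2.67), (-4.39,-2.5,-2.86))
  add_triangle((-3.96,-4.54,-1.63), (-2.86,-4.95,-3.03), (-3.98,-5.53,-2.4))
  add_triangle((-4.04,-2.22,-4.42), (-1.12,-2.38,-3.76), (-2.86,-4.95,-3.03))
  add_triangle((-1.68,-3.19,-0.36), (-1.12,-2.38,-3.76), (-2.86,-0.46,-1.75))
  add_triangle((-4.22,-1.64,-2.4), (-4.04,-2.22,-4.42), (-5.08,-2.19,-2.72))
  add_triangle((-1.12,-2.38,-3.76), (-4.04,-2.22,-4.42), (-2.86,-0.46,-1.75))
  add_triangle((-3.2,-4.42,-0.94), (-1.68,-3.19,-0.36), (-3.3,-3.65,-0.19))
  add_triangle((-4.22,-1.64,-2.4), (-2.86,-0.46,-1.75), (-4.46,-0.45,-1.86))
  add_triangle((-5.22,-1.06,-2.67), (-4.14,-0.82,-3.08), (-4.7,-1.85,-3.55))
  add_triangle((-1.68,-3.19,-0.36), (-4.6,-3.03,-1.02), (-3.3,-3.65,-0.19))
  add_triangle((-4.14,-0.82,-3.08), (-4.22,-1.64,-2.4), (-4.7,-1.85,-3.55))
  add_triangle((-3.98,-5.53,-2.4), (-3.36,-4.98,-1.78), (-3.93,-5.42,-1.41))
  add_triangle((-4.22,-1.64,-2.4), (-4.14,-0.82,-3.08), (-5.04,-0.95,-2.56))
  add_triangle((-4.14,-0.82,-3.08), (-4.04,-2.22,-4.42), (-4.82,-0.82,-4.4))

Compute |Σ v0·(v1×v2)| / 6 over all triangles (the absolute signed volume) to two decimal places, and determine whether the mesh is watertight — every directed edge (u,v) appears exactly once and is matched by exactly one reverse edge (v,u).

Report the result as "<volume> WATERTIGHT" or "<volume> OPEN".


Per-triangle v0·(v1×v2)/6:
  t1: +0.2855
  t2: +0.8481
  t3: +0.4291
  t4: +1.0912
  t5: +0.4776
  t6: +0.3891
  t7: +1.1527
  t8: +2.5849
  t9: +0.0268
  t10: -0.6706
  t11: +0.6235
  t12: +0.5113
  t13: -0.5548
  t14: +1.2010
  t15: +1.8210
  t16: +1.2211
  t17: +0.5438
  t18: -0.2838
  t19: +0.5923
  t20: +0.1913
  t21: +9.0945
  t22: -0.1258
  t23: +0.9916
  t24: -0.2721
  t25: -0.2975
  t26: +1.9654
  t27: -0.4837
  t28: +0.5727
  t29: +1.5972
  t30: -0.7920
  t31: -0.2661
  t32: +1.6053
  t33: +0.6876
  t34: +0.4013
  t35: -0.3343
  t36: +1.2723
  t37: +1.1061
  t38: -1.7686
  t39: +0.1999
  t40: +0.0945
  t41: +0.7301
  t42: -0.3941
  t43: -0.8468
  t44: +0.6529
  t45: -0.1031
  t46: +0.3424
  t47: +5.8835
  t48: -4.9797
  t49: +0.3994
  t50: +0.2587
  t51: +0.4261
  t52: -0.4214
  t53: +0.7705
  t54: -0.8511
  t55: -0.4986
  t56: +0.2049
  t57: -0.6847
  t58: -0.9290
Σ = +27.6893 → |volume| = 27.69

Directed edges: 174 total; 6 unmatched, e.g. (-4.46,-0.45,-1.86)→(-3.79,0.42,-2.53) → open.

27.69 OPEN
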